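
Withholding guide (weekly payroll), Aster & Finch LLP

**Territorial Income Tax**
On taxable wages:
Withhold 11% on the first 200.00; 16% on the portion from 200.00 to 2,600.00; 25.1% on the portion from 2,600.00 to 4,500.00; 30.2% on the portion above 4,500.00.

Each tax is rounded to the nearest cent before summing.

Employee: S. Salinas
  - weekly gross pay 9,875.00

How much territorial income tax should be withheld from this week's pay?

2,506.15

Territorial Income Tax: taxable = 9,875.00
  882.90 + 30.2% × (9,875.00 − 4,500.00) = 882.90 + 30.2% × 5,375.00 = 2,506.15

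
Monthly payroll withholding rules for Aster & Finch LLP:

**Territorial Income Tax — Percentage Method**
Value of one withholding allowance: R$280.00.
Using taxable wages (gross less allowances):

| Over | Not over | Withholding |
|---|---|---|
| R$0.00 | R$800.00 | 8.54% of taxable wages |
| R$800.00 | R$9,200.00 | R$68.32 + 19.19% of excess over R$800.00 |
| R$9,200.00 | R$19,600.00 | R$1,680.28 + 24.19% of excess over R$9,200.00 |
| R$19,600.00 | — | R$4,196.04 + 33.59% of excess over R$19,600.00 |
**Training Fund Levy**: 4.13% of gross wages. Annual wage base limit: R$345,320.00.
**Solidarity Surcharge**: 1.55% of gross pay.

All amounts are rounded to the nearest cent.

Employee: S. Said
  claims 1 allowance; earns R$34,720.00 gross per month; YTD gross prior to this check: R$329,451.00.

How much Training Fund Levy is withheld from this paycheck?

Training Fund Levy: cap R$345,320.00 − YTD R$329,451.00 = R$15,869.00 subject; 4.13% × R$15,869.00 = R$655.39

R$655.39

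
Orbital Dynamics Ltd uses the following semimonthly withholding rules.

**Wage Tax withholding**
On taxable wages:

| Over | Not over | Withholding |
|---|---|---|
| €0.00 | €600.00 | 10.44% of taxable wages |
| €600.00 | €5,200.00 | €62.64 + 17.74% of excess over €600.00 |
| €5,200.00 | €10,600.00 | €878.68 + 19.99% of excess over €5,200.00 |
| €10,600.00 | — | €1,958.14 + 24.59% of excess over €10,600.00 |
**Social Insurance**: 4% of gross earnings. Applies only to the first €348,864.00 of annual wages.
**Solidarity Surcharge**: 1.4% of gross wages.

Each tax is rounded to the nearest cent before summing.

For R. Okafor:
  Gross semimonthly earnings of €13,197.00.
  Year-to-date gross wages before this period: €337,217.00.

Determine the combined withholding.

Wage Tax: taxable = €13,197.00
  €1,958.14 + 24.59% × (€13,197.00 − €10,600.00) = €1,958.14 + 24.59% × €2,597.00 = €2,596.74
Social Insurance: cap €348,864.00 − YTD €337,217.00 = €11,647.00 subject; 4% × €11,647.00 = €465.88
Solidarity Surcharge: 1.4% × €13,197.00 = €184.76
Total: €2,596.74 + €465.88 + €184.76 = €3,247.38

€3,247.38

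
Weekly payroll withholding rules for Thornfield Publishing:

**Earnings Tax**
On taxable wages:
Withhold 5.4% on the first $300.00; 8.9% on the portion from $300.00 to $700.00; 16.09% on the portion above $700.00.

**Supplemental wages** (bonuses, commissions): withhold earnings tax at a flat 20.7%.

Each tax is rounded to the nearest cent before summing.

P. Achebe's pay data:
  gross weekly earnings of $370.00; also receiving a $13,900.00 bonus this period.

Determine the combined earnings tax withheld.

Earnings Tax: taxable = $370.00
  $16.20 + 8.9% × ($370.00 − $300.00) = $16.20 + 8.9% × $70.00 = $22.43
Supplemental (20.7% flat on bonus): 20.7% × $13,900.00 = $2,877.30
Total earnings tax: $22.43 + $2,877.30 = $2,899.73

$2,899.73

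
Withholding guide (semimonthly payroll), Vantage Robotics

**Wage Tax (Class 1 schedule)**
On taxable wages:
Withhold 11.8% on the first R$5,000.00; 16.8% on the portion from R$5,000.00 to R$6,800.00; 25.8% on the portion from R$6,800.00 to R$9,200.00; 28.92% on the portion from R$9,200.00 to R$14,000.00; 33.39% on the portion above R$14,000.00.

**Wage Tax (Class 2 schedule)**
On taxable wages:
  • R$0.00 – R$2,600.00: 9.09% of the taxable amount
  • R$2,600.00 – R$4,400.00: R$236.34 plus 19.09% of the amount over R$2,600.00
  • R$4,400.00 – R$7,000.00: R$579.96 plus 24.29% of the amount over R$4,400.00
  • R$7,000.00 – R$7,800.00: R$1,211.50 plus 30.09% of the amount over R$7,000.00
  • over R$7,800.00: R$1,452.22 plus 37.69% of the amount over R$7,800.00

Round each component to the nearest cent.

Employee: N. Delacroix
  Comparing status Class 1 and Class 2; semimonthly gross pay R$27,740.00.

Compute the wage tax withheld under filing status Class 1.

R$7,487.55

Wage Tax (Class 1): taxable = R$27,740.00
  R$2,899.76 + 33.39% × (R$27,740.00 − R$14,000.00) = R$2,899.76 + 33.39% × R$13,740.00 = R$7,487.55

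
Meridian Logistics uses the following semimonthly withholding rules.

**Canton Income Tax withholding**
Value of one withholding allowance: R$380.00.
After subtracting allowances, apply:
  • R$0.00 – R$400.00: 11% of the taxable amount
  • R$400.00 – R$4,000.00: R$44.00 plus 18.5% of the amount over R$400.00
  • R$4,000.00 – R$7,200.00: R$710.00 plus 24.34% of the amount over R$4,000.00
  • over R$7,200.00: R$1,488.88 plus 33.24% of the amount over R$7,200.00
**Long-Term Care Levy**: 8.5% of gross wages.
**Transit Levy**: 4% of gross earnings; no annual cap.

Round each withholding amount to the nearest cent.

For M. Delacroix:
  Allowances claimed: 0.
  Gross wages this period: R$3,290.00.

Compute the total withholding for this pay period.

Canton Income Tax: taxable = R$3,290.00
  R$44.00 + 18.5% × (R$3,290.00 − R$400.00) = R$44.00 + 18.5% × R$2,890.00 = R$578.65
Long-Term Care Levy: 8.5% × R$3,290.00 = R$279.65
Transit Levy: 4% × R$3,290.00 = R$131.60
Total: R$578.65 + R$279.65 + R$131.60 = R$989.90

R$989.90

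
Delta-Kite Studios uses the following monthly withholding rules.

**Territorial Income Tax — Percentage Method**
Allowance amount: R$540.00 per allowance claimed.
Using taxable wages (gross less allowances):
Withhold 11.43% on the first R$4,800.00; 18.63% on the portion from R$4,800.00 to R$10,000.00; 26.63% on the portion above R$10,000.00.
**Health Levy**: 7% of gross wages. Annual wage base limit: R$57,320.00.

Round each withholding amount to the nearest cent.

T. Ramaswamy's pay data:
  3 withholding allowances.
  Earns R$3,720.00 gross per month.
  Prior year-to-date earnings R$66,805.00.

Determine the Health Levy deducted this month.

R$0.00

Health Levy: YTD R$66,805.00 ≥ cap R$57,320.00 → R$0.00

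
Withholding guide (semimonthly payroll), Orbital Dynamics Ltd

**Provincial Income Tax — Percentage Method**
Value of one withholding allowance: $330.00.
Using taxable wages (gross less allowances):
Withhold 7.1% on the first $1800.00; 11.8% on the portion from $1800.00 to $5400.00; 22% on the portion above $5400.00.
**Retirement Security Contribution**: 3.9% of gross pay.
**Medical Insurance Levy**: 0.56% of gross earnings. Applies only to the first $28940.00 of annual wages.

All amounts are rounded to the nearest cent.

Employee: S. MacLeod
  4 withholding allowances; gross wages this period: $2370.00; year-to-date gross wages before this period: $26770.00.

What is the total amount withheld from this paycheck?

Provincial Income Tax: taxable = $2370.00 − 4×$330.00 = $1050.00
  7.1% × $1050.00 = $74.55
Retirement Security Contribution: 3.9% × $2370.00 = $92.43
Medical Insurance Levy: cap $28940.00 − YTD $26770.00 = $2170.00 subject; 0.56% × $2170.00 = $12.15
Total: $74.55 + $92.43 + $12.15 = $179.13

$179.13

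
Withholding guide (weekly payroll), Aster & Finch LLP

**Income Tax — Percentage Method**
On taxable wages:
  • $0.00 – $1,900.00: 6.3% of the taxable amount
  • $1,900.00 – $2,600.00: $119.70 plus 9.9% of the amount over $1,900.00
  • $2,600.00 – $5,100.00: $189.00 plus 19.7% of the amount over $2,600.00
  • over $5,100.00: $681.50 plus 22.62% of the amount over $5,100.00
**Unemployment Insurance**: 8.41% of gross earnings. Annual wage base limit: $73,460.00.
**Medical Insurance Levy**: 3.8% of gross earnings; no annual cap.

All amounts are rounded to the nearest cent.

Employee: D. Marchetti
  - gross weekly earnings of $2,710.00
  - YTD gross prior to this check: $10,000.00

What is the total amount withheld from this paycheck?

Income Tax: taxable = $2,710.00
  $189.00 + 19.7% × ($2,710.00 − $2,600.00) = $189.00 + 19.7% × $110.00 = $210.67
Unemployment Insurance: 8.41% × $2,710.00 = $227.91
Medical Insurance Levy: 3.8% × $2,710.00 = $102.98
Total: $210.67 + $227.91 + $102.98 = $541.56

$541.56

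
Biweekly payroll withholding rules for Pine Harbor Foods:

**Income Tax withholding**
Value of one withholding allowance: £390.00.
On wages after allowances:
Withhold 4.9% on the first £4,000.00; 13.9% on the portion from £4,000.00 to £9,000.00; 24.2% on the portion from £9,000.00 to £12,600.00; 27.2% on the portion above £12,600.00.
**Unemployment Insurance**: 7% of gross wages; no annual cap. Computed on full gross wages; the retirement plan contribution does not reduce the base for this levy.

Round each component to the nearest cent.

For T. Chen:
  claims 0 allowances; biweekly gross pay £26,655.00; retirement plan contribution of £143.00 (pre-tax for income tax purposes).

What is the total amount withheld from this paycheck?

£7,412.11

Income Tax: taxable = £26,655.00 − £143.00 = £26,512.00
  £1,762.20 + 27.2% × (£26,512.00 − £12,600.00) = £1,762.20 + 27.2% × £13,912.00 = £5,546.26
Unemployment Insurance: 7% × £26,655.00 = £1,865.85
Total: £5,546.26 + £1,865.85 = £7,412.11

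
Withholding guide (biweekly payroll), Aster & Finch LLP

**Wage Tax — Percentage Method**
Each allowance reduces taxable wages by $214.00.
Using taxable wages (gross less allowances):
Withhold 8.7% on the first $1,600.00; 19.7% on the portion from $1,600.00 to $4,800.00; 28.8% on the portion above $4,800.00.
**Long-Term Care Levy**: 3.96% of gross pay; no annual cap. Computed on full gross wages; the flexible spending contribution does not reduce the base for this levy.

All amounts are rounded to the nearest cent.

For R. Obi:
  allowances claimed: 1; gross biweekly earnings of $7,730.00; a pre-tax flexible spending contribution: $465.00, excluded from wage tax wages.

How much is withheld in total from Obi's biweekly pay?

Wage Tax: taxable = $7,730.00 − $465.00 − 1×$214.00 = $7,051.00
  $769.60 + 28.8% × ($7,051.00 − $4,800.00) = $769.60 + 28.8% × $2,251.00 = $1,417.89
Long-Term Care Levy: 3.96% × $7,730.00 = $306.11
Total: $1,417.89 + $306.11 = $1,724.00

$1,724.00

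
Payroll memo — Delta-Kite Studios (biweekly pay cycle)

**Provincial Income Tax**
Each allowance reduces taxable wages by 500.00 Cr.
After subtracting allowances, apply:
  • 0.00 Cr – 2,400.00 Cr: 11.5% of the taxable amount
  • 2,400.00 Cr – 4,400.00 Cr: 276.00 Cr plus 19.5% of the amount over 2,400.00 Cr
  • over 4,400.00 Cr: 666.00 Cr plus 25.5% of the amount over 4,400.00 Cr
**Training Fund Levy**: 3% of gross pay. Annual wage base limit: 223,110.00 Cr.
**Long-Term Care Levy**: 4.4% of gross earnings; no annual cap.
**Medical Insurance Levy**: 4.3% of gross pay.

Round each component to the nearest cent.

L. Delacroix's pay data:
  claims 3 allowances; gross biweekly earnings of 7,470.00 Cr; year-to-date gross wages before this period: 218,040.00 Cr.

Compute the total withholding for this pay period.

Provincial Income Tax: taxable = 7,470.00 Cr − 3×500.00 Cr = 5,970.00 Cr
  666.00 Cr + 25.5% × (5,970.00 Cr − 4,400.00 Cr) = 666.00 Cr + 25.5% × 1,570.00 Cr = 1,066.35 Cr
Training Fund Levy: cap 223,110.00 Cr − YTD 218,040.00 Cr = 5,070.00 Cr subject; 3% × 5,070.00 Cr = 152.10 Cr
Long-Term Care Levy: 4.4% × 7,470.00 Cr = 328.68 Cr
Medical Insurance Levy: 4.3% × 7,470.00 Cr = 321.21 Cr
Total: 1,066.35 Cr + 152.10 Cr + 328.68 Cr + 321.21 Cr = 1,868.34 Cr

1,868.34 Cr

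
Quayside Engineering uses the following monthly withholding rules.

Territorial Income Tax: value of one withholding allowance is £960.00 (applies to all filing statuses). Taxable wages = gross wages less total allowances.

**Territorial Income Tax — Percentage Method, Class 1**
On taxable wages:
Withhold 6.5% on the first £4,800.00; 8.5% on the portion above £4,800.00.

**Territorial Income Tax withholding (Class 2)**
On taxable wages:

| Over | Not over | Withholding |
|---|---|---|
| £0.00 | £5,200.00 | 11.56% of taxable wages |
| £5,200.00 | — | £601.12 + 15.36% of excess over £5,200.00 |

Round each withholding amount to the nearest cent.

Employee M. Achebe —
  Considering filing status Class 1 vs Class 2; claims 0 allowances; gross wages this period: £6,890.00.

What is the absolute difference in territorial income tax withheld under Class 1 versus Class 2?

£371.05

Territorial Income Tax (Class 1): taxable = £6,890.00
  £312.00 + 8.5% × (£6,890.00 − £4,800.00) = £312.00 + 8.5% × £2,090.00 = £489.65
Territorial Income Tax (Class 2): taxable = £6,890.00
  £601.12 + 15.36% × (£6,890.00 − £5,200.00) = £601.12 + 15.36% × £1,690.00 = £860.70
Difference: |£489.65 − £860.70| = £371.05 (higher under Class 2)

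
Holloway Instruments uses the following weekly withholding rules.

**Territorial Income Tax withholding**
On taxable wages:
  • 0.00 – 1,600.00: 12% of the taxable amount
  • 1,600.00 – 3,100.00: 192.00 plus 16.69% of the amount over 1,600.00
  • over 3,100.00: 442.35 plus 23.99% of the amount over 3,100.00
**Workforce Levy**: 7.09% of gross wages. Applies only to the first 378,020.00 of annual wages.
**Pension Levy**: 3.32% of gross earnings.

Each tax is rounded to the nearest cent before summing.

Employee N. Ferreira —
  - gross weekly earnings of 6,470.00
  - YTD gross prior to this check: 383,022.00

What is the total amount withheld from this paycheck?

1,465.61

Territorial Income Tax: taxable = 6,470.00
  442.35 + 23.99% × (6,470.00 − 3,100.00) = 442.35 + 23.99% × 3,370.00 = 1,250.81
Workforce Levy: YTD 383,022.00 ≥ cap 378,020.00 → 0.00
Pension Levy: 3.32% × 6,470.00 = 214.80
Total: 1,250.81 + 0.00 + 214.80 = 1,465.61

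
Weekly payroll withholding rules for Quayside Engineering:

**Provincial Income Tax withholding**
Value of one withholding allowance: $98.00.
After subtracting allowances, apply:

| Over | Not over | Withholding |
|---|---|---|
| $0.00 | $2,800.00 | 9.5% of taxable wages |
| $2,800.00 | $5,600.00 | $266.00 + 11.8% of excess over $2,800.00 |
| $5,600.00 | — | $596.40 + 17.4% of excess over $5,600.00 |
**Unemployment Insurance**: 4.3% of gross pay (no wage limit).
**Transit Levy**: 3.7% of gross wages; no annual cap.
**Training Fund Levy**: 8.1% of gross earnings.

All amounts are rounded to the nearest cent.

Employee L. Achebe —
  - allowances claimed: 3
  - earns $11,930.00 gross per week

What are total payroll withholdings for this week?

$3,567.39

Provincial Income Tax: taxable = $11,930.00 − 3×$98.00 = $11,636.00
  $596.40 + 17.4% × ($11,636.00 − $5,600.00) = $596.40 + 17.4% × $6,036.00 = $1,646.66
Unemployment Insurance: 4.3% × $11,930.00 = $512.99
Transit Levy: 3.7% × $11,930.00 = $441.41
Training Fund Levy: 8.1% × $11,930.00 = $966.33
Total: $1,646.66 + $512.99 + $441.41 + $966.33 = $3,567.39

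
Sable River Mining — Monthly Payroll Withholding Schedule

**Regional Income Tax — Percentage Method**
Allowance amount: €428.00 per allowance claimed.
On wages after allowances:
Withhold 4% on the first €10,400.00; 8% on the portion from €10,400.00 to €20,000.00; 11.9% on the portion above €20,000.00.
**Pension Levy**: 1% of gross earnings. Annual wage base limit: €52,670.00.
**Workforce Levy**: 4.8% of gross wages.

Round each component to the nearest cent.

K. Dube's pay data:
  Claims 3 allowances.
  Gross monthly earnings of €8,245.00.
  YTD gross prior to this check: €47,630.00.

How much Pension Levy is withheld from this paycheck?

Pension Levy: cap €52,670.00 − YTD €47,630.00 = €5,040.00 subject; 1% × €5,040.00 = €50.40

€50.40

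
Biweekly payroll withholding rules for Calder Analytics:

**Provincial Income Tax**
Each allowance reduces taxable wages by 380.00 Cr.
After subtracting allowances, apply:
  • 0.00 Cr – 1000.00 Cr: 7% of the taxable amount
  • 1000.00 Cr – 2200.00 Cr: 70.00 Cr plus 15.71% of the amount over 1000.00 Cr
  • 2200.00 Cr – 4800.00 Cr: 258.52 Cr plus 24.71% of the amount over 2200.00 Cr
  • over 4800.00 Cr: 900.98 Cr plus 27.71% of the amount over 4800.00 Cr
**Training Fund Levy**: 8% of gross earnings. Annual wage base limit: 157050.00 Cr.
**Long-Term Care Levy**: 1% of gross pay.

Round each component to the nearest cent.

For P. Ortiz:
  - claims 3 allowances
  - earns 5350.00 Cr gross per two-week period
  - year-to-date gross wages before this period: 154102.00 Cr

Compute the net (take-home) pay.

Provincial Income Tax: taxable = 5350.00 Cr − 3×380.00 Cr = 4210.00 Cr
  258.52 Cr + 24.71% × (4210.00 Cr − 2200.00 Cr) = 258.52 Cr + 24.71% × 2010.00 Cr = 755.19 Cr
Training Fund Levy: cap 157050.00 Cr − YTD 154102.00 Cr = 2948.00 Cr subject; 8% × 2948.00 Cr = 235.84 Cr
Long-Term Care Levy: 1% × 5350.00 Cr = 53.50 Cr
Total withheld: 755.19 Cr + 235.84 Cr + 53.50 Cr = 1044.53 Cr
Net pay: 5350.00 Cr − 1044.53 Cr = 4305.47 Cr

4305.47 Cr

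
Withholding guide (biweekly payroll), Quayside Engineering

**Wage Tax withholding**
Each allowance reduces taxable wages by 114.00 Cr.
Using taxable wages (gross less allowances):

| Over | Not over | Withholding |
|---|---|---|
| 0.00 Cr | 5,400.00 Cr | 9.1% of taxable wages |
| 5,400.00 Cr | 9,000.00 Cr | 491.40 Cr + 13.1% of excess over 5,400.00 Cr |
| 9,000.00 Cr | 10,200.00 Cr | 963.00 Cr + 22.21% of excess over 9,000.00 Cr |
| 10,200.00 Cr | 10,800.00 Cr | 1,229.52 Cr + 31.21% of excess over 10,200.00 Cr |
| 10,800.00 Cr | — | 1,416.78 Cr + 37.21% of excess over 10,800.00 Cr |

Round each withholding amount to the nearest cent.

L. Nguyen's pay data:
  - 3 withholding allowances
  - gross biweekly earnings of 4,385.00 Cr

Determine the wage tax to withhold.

Wage Tax: taxable = 4,385.00 Cr − 3×114.00 Cr = 4,043.00 Cr
  9.1% × 4,043.00 Cr = 367.91 Cr

367.91 Cr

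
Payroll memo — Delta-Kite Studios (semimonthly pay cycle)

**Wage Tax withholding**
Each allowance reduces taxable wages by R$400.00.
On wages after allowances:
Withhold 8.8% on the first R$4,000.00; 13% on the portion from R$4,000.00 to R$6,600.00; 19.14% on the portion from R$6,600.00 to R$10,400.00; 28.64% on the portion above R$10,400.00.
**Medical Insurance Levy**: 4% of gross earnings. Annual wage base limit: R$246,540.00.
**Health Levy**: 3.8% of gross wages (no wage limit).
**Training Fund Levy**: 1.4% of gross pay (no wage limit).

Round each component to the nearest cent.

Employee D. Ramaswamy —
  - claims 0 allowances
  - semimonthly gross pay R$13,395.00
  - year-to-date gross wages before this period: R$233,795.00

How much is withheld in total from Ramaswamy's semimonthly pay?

R$3,481.43

Wage Tax: taxable = R$13,395.00
  R$1,417.32 + 28.64% × (R$13,395.00 − R$10,400.00) = R$1,417.32 + 28.64% × R$2,995.00 = R$2,275.09
Medical Insurance Levy: cap R$246,540.00 − YTD R$233,795.00 = R$12,745.00 subject; 4% × R$12,745.00 = R$509.80
Health Levy: 3.8% × R$13,395.00 = R$509.01
Training Fund Levy: 1.4% × R$13,395.00 = R$187.53
Total: R$2,275.09 + R$509.80 + R$509.01 + R$187.53 = R$3,481.43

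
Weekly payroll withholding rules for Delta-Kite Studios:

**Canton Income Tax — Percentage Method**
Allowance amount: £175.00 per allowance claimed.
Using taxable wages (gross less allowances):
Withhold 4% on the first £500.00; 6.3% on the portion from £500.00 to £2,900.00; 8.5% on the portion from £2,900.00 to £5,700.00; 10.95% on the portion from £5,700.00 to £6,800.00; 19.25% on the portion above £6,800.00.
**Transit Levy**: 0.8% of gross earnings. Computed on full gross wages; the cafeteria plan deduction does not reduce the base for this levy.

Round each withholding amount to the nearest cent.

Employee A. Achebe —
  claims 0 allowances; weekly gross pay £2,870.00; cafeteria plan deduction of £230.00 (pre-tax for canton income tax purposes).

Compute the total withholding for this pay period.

£177.78

Canton Income Tax: taxable = £2,870.00 − £230.00 = £2,640.00
  £20.00 + 6.3% × (£2,640.00 − £500.00) = £20.00 + 6.3% × £2,140.00 = £154.82
Transit Levy: 0.8% × £2,870.00 = £22.96
Total: £154.82 + £22.96 = £177.78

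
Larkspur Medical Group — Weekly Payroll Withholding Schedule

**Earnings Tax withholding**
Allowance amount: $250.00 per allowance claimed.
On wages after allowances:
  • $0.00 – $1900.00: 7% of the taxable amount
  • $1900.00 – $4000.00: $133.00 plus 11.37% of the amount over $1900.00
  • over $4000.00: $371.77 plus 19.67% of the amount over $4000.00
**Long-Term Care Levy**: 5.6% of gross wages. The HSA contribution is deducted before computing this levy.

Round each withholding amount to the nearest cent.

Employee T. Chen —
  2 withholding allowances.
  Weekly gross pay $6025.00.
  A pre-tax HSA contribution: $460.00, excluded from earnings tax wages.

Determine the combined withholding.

Earnings Tax: taxable = $6025.00 − $460.00 − 2×$250.00 = $5065.00
  $371.77 + 19.67% × ($5065.00 − $4000.00) = $371.77 + 19.67% × $1065.00 = $581.26
Long-Term Care Levy: 5.6% × $5565.00 = $311.64
Total: $581.26 + $311.64 = $892.90

$892.90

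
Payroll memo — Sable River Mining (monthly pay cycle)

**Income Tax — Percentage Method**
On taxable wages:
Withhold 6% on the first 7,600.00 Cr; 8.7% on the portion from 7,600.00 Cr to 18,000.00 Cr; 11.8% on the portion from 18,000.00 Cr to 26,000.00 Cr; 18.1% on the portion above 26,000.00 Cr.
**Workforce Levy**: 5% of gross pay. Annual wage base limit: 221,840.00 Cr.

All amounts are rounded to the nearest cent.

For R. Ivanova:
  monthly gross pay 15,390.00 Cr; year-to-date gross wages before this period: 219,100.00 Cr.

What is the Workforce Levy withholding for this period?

137.00 Cr

Workforce Levy: cap 221,840.00 Cr − YTD 219,100.00 Cr = 2,740.00 Cr subject; 5% × 2,740.00 Cr = 137.00 Cr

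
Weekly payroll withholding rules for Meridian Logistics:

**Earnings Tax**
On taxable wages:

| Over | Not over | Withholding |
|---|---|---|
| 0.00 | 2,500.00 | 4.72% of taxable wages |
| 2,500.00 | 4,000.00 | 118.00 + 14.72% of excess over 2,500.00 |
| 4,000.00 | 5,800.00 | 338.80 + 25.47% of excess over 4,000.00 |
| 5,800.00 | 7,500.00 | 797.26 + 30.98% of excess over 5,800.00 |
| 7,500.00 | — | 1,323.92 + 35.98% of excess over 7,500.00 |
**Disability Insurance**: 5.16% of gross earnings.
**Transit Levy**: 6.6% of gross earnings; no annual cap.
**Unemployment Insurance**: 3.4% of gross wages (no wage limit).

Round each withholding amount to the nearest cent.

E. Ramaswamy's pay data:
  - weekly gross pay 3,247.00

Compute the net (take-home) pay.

2,526.79

Earnings Tax: taxable = 3,247.00
  118.00 + 14.72% × (3,247.00 − 2,500.00) = 118.00 + 14.72% × 747.00 = 227.96
Disability Insurance: 5.16% × 3,247.00 = 167.55
Transit Levy: 6.6% × 3,247.00 = 214.30
Unemployment Insurance: 3.4% × 3,247.00 = 110.40
Total withheld: 227.96 + 167.55 + 214.30 + 110.40 = 720.21
Net pay: 3,247.00 − 720.21 = 2,526.79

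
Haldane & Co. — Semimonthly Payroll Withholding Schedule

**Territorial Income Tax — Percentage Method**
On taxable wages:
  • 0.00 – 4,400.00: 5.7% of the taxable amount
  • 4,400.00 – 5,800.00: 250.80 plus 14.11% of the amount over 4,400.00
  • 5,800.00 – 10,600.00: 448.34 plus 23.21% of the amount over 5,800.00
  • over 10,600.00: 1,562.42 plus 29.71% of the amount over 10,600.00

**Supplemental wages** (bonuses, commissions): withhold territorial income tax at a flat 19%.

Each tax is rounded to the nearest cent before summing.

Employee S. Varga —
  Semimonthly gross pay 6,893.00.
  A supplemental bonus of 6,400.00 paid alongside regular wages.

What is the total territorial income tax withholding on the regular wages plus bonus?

1,918.03

Territorial Income Tax: taxable = 6,893.00
  448.34 + 23.21% × (6,893.00 − 5,800.00) = 448.34 + 23.21% × 1,093.00 = 702.03
Supplemental (19% flat on bonus): 19% × 6,400.00 = 1,216.00
Total territorial income tax: 702.03 + 1,216.00 = 1,918.03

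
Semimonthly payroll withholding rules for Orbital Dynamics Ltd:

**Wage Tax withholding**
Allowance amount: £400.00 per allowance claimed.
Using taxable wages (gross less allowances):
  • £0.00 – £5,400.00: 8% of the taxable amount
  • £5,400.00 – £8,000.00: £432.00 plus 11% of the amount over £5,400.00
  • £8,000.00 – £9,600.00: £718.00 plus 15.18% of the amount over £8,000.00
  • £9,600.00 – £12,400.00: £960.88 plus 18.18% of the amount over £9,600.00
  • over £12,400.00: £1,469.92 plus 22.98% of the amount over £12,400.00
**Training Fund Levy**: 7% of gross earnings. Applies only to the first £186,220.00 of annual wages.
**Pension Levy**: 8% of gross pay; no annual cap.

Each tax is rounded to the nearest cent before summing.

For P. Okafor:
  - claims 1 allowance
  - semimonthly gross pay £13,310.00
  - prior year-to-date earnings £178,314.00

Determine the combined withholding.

Wage Tax: taxable = £13,310.00 − 1×£400.00 = £12,910.00
  £1,469.92 + 22.98% × (£12,910.00 − £12,400.00) = £1,469.92 + 22.98% × £510.00 = £1,587.12
Training Fund Levy: cap £186,220.00 − YTD £178,314.00 = £7,906.00 subject; 7% × £7,906.00 = £553.42
Pension Levy: 8% × £13,310.00 = £1,064.80
Total: £1,587.12 + £553.42 + £1,064.80 = £3,205.34

£3,205.34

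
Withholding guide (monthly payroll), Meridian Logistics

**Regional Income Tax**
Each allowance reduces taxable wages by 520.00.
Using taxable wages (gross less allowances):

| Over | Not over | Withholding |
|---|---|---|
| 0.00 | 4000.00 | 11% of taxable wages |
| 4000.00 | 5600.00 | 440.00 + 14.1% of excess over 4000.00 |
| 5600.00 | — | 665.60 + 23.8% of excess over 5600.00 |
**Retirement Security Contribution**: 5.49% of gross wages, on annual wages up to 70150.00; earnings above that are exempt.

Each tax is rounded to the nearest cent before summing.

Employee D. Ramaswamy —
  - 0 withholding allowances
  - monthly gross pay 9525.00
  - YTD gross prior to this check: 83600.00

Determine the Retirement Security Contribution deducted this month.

0.00

Retirement Security Contribution: YTD 83600.00 ≥ cap 70150.00 → 0.00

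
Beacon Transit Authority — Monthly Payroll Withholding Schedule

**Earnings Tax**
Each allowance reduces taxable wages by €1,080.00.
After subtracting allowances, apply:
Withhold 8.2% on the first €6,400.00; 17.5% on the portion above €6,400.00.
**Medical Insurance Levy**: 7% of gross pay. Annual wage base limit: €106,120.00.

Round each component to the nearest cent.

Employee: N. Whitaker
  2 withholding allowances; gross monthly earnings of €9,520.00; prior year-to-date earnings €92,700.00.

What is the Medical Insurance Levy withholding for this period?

Medical Insurance Levy: 7% × €9,520.00 = €666.40

€666.40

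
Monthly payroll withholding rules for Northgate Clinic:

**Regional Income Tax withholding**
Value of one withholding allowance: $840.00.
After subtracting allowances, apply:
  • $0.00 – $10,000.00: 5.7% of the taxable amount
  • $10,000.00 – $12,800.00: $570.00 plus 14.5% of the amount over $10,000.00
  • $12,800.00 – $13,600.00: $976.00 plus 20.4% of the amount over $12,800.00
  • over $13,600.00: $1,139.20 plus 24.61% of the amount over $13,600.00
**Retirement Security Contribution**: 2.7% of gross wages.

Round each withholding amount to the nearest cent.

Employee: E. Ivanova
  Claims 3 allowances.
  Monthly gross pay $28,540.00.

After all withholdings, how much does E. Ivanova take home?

Regional Income Tax: taxable = $28,540.00 − 3×$840.00 = $26,020.00
  $1,139.20 + 24.61% × ($26,020.00 − $13,600.00) = $1,139.20 + 24.61% × $12,420.00 = $4,195.76
Retirement Security Contribution: 2.7% × $28,540.00 = $770.58
Total withheld: $4,195.76 + $770.58 = $4,966.34
Net pay: $28,540.00 − $4,966.34 = $23,573.66

$23,573.66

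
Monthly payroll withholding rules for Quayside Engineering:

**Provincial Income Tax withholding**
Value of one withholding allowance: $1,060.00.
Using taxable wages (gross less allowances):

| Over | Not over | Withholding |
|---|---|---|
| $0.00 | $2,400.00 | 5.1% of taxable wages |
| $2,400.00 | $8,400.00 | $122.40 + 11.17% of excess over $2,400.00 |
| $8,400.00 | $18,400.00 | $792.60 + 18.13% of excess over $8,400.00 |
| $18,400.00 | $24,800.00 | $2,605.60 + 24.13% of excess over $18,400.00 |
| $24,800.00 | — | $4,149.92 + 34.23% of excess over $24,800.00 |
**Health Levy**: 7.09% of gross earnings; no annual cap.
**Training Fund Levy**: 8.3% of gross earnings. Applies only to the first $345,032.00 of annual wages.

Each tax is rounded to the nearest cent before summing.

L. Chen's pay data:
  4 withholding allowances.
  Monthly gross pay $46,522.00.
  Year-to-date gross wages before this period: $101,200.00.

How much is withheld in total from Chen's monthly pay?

Provincial Income Tax: taxable = $46,522.00 − 4×$1,060.00 = $42,282.00
  $4,149.92 + 34.23% × ($42,282.00 − $24,800.00) = $4,149.92 + 34.23% × $17,482.00 = $10,134.01
Health Levy: 7.09% × $46,522.00 = $3,298.41
Training Fund Levy: 8.3% × $46,522.00 = $3,861.33
Total: $10,134.01 + $3,298.41 + $3,861.33 = $17,293.75

$17,293.75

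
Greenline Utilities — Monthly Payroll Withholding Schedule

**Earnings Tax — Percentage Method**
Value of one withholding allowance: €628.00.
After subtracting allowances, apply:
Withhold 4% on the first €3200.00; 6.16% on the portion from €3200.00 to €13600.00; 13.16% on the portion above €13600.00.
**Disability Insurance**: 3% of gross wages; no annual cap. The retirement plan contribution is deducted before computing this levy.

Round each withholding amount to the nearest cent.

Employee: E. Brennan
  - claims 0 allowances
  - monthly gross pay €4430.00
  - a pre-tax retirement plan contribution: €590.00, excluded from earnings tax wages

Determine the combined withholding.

€282.62

Earnings Tax: taxable = €4430.00 − €590.00 = €3840.00
  €128.00 + 6.16% × (€3840.00 − €3200.00) = €128.00 + 6.16% × €640.00 = €167.42
Disability Insurance: 3% × €3840.00 = €115.20
Total: €167.42 + €115.20 = €282.62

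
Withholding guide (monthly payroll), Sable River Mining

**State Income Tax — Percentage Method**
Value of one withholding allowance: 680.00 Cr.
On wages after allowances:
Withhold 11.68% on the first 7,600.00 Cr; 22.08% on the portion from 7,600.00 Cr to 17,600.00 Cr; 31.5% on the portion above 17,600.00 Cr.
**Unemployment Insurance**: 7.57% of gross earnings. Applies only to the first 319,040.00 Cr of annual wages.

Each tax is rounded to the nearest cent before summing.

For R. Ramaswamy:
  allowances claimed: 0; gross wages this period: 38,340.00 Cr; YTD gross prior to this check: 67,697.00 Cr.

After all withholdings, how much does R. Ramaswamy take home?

25,808.88 Cr

State Income Tax: taxable = 38,340.00 Cr
  3,095.68 Cr + 31.5% × (38,340.00 Cr − 17,600.00 Cr) = 3,095.68 Cr + 31.5% × 20,740.00 Cr = 9,628.78 Cr
Unemployment Insurance: 7.57% × 38,340.00 Cr = 2,902.34 Cr
Total withheld: 9,628.78 Cr + 2,902.34 Cr = 12,531.12 Cr
Net pay: 38,340.00 Cr − 12,531.12 Cr = 25,808.88 Cr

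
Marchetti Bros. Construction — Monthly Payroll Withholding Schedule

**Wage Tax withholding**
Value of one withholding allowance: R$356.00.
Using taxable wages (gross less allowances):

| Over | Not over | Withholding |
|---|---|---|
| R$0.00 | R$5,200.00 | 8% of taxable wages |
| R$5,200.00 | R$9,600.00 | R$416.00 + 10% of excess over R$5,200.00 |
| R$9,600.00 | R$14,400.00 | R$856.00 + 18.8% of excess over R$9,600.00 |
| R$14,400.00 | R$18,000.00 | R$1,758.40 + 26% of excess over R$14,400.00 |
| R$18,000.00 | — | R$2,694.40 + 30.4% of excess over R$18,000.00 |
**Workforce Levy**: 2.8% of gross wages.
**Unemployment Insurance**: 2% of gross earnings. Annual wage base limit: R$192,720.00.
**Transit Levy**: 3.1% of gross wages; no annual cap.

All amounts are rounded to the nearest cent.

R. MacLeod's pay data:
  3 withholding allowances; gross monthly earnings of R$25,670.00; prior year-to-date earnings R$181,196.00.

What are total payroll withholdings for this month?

R$6,446.42

Wage Tax: taxable = R$25,670.00 − 3×R$356.00 = R$24,602.00
  R$2,694.40 + 30.4% × (R$24,602.00 − R$18,000.00) = R$2,694.40 + 30.4% × R$6,602.00 = R$4,701.41
Workforce Levy: 2.8% × R$25,670.00 = R$718.76
Unemployment Insurance: cap R$192,720.00 − YTD R$181,196.00 = R$11,524.00 subject; 2% × R$11,524.00 = R$230.48
Transit Levy: 3.1% × R$25,670.00 = R$795.77
Total: R$4,701.41 + R$718.76 + R$230.48 + R$795.77 = R$6,446.42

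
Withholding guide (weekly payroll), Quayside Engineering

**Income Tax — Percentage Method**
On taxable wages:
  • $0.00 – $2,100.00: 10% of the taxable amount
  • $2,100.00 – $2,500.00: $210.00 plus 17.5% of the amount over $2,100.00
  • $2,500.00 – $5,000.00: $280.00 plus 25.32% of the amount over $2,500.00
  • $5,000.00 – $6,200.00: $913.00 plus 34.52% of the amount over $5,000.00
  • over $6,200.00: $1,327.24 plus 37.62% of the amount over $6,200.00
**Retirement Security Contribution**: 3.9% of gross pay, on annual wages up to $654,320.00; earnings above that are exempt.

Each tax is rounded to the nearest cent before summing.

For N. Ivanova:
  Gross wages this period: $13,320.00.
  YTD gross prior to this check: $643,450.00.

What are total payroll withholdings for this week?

$4,429.71

Income Tax: taxable = $13,320.00
  $1,327.24 + 37.62% × ($13,320.00 − $6,200.00) = $1,327.24 + 37.62% × $7,120.00 = $4,005.78
Retirement Security Contribution: cap $654,320.00 − YTD $643,450.00 = $10,870.00 subject; 3.9% × $10,870.00 = $423.93
Total: $4,005.78 + $423.93 = $4,429.71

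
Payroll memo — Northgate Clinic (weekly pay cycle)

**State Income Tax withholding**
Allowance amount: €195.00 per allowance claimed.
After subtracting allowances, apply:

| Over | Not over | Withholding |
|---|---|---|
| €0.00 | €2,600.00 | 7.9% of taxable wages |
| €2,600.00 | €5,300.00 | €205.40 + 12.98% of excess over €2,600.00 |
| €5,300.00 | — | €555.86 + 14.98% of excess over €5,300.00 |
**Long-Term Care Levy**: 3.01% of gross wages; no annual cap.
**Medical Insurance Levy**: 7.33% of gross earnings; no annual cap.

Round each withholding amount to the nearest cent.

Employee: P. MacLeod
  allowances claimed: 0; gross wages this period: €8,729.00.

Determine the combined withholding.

€1,972.10

State Income Tax: taxable = €8,729.00
  €555.86 + 14.98% × (€8,729.00 − €5,300.00) = €555.86 + 14.98% × €3,429.00 = €1,069.52
Long-Term Care Levy: 3.01% × €8,729.00 = €262.74
Medical Insurance Levy: 7.33% × €8,729.00 = €639.84
Total: €1,069.52 + €262.74 + €639.84 = €1,972.10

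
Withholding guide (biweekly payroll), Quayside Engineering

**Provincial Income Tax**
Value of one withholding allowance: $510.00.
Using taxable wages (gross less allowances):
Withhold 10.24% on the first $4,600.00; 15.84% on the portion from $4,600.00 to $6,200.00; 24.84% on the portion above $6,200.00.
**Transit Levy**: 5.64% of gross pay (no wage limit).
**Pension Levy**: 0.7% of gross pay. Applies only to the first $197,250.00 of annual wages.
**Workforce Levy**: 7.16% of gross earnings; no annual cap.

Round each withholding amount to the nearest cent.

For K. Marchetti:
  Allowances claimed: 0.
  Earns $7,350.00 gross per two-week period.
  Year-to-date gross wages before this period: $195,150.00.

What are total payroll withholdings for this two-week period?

Provincial Income Tax: taxable = $7,350.00
  $724.48 + 24.84% × ($7,350.00 − $6,200.00) = $724.48 + 24.84% × $1,150.00 = $1,010.14
Transit Levy: 5.64% × $7,350.00 = $414.54
Pension Levy: cap $197,250.00 − YTD $195,150.00 = $2,100.00 subject; 0.7% × $2,100.00 = $14.70
Workforce Levy: 7.16% × $7,350.00 = $526.26
Total: $1,010.14 + $414.54 + $14.70 + $526.26 = $1,965.64

$1,965.64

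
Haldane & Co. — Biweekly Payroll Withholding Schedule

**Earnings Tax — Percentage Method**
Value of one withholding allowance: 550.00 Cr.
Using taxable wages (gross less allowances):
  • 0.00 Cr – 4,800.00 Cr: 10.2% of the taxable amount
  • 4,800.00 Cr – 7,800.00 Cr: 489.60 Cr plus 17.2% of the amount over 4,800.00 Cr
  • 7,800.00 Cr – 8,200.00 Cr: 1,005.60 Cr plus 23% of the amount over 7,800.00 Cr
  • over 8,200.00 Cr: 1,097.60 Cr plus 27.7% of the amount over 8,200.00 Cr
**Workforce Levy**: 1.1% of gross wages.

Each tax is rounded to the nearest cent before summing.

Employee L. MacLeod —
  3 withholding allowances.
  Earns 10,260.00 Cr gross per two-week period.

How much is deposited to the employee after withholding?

8,935.97 Cr

Earnings Tax: taxable = 10,260.00 Cr − 3×550.00 Cr = 8,610.00 Cr
  1,097.60 Cr + 27.7% × (8,610.00 Cr − 8,200.00 Cr) = 1,097.60 Cr + 27.7% × 410.00 Cr = 1,211.17 Cr
Workforce Levy: 1.1% × 10,260.00 Cr = 112.86 Cr
Total withheld: 1,211.17 Cr + 112.86 Cr = 1,324.03 Cr
Net pay: 10,260.00 Cr − 1,324.03 Cr = 8,935.97 Cr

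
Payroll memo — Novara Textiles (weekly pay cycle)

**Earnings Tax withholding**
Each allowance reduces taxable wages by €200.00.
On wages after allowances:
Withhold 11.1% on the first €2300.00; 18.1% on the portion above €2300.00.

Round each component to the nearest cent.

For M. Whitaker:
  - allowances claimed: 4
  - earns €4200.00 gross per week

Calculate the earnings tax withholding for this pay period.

€454.40

Earnings Tax: taxable = €4200.00 − 4×€200.00 = €3400.00
  €255.30 + 18.1% × (€3400.00 − €2300.00) = €255.30 + 18.1% × €1100.00 = €454.40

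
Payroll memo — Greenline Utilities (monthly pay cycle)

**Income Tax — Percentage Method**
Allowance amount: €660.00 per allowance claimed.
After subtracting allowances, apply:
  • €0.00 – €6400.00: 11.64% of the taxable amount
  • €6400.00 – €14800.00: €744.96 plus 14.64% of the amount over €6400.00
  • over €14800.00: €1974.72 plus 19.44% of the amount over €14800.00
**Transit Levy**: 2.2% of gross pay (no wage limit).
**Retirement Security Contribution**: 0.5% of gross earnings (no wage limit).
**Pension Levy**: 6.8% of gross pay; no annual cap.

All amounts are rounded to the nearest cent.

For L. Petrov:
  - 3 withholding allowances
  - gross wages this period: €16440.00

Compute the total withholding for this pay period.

€3486.74

Income Tax: taxable = €16440.00 − 3×€660.00 = €14460.00
  €744.96 + 14.64% × (€14460.00 − €6400.00) = €744.96 + 14.64% × €8060.00 = €1924.94
Transit Levy: 2.2% × €16440.00 = €361.68
Retirement Security Contribution: 0.5% × €16440.00 = €82.20
Pension Levy: 6.8% × €16440.00 = €1117.92
Total: €1924.94 + €361.68 + €82.20 + €1117.92 = €3486.74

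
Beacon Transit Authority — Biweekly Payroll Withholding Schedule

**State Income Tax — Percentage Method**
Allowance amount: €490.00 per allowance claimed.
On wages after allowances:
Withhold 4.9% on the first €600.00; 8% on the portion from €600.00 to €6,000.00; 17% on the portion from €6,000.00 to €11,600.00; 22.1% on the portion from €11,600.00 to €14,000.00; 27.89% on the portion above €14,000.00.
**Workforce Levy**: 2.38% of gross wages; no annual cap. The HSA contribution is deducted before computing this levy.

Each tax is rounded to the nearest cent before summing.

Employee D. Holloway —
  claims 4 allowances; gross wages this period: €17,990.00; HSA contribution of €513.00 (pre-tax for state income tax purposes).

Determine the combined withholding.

State Income Tax: taxable = €17,990.00 − €513.00 − 4×€490.00 = €15,517.00
  €1,943.80 + 27.89% × (€15,517.00 − €14,000.00) = €1,943.80 + 27.89% × €1,517.00 = €2,366.89
Workforce Levy: 2.38% × €17,477.00 = €415.95
Total: €2,366.89 + €415.95 = €2,782.84

€2,782.84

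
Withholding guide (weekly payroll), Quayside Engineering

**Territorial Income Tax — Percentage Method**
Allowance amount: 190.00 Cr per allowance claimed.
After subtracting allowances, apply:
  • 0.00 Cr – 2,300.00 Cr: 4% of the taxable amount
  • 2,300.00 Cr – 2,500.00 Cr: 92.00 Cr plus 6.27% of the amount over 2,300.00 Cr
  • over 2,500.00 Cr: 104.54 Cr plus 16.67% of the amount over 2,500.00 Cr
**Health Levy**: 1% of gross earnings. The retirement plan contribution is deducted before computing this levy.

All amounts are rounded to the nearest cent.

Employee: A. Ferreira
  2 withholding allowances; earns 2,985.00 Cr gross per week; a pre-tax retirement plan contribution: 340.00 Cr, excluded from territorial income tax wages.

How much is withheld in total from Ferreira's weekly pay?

Territorial Income Tax: taxable = 2,985.00 Cr − 340.00 Cr − 2×190.00 Cr = 2,265.00 Cr
  4% × 2,265.00 Cr = 90.60 Cr
Health Levy: 1% × 2,645.00 Cr = 26.45 Cr
Total: 90.60 Cr + 26.45 Cr = 117.05 Cr

117.05 Cr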